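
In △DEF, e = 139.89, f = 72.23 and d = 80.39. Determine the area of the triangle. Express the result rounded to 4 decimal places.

Semiperimeter s = (80.39 + 139.89 + 72.23)/2 = 146.25.
Heron's formula: area = √(146.25·65.865·6.365·74.025) ≈ 2130.4.

area ≈ 2130.4489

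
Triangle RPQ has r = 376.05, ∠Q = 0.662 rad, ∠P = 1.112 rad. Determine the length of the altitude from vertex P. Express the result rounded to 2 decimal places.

The third angle is ∠R = π − ∠P − ∠Q = 1.368 rad.
Law of sines: p = r·sin P/sin R ≈ 344.24.
Law of sines: q = r·sin Q/sin R ≈ 236.01.
Area = ½·r·p·sin Q ≈ 39787.
The altitude from P has length 2·area/p ≈ 231.16.

231.16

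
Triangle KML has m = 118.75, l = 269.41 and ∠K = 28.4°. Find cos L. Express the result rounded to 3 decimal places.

By the law of cosines, k² = m² + l² − 2·m·l·cos K = 30399, so k ≈ 174.35.
Law of cosines again: cos L = (k² + m² − l²)/(2·k·m) ≈ -0.67814, so ∠L ≈ 132.70°.

cos L ≈ -0.678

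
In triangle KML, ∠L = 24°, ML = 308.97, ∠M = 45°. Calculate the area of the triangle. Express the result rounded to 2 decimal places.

The third angle is ∠K = 180° − ∠M − ∠L = 111.00°.
Law of sines: LK = ML·sin M/sin K ≈ 234.02.
Law of sines: KM = ML·sin L/sin K ≈ 134.61.
Area = ½·ML·LK·sin L ≈ 14704.

area ≈ 14704.46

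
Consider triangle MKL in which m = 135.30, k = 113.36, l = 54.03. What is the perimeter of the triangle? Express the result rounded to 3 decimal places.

perimeter ≈ 302.690

Perimeter = 135.3 + 113.36 + 54.03 = 302.69.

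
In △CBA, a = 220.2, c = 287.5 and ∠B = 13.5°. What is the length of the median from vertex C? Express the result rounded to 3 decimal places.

m_C ≈ 87.142

By the law of cosines, b² = a² + c² − 2·a·c·cos B = 8027.7, so b ≈ 89.597.
Median from C: ½√(2·b² + 2·a² − c²) ≈ 87.142.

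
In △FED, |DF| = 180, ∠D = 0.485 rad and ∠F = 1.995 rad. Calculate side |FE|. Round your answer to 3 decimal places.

The third angle is ∠E = π − ∠D − ∠F = 0.662 rad.
Law of sines: |FE| = |DF|·sin D/sin E ≈ 136.59.

136.590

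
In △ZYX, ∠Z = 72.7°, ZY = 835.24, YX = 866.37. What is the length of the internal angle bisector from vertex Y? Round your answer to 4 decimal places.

Law of sines: sin X = ZY·sin Z/YX ≈ 0.92045.
Since YX ≥ ZY, only the acute value applies: ∠X ≈ 66.99°.
Then ∠Y = 180° − ∠Z − ∠X ≈ 40.31°.
Law of sines gives XZ = YX·sin Y/sin Z ≈ 587.
The bisector from Y has length 2·ZY·YX·cos(∠Y/2)/(ZY+YX) ≈ 798.44.

798.4445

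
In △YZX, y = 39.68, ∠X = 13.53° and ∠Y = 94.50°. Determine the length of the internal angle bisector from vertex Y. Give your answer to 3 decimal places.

The third angle is ∠Z = 180° − ∠X − ∠Y = 71.97°.
Law of sines: z = y·sin Z/sin Y ≈ 37.848.
Law of sines: x = y·sin X/sin Y ≈ 9.312.
The bisector from Y has length 2·z·x·cos(∠Y/2)/(z+x) ≈ 10.146.

10.146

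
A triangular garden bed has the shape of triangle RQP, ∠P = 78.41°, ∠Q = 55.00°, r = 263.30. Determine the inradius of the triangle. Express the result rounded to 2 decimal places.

83.67

The third angle is ∠R = 180° − ∠Q − ∠P = 46.59°.
Law of sines: q = r·sin Q/sin R ≈ 296.9.
Law of sines: p = r·sin P/sin R ≈ 355.06.
Area = ½·r·q·sin P ≈ 38290.
Semiperimeter s = (263.3+296.9+355.06)/2 = 457.63.
Inradius = area/s = 38290/457.63 ≈ 83.67.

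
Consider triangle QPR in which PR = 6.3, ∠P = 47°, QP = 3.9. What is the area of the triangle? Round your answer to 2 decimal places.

area ≈ 8.98

Area = ½·QP·PR·sin P ≈ 8.9847.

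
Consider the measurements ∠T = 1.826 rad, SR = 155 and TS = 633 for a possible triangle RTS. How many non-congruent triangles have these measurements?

TS·sin T = 633·sin(1.826 rad) ≈ 612.5.
Since ∠T is not acute, a triangle exists only if SR > TS; here SR ≤ TS, so there is no triangle.

0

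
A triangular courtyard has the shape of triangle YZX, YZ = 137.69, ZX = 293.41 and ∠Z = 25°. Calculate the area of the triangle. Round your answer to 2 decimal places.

Area = ½·YZ·ZX·sin Z ≈ 8536.8.

8536.81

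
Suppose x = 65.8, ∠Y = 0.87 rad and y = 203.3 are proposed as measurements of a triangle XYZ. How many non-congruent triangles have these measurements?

1

x·sin Y = 65.8·sin(0.87 rad) ≈ 50.29.
Since y ≥ x, exactly one triangle exists.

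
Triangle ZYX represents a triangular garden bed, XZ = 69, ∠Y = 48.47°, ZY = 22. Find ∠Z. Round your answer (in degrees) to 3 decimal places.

Law of sines: sin X = ZY·sin Y/XZ ≈ 0.23869.
Since XZ ≥ ZY, only the acute value applies: ∠X ≈ 13.81°.
Then ∠Z = 180° − ∠Y − ∠X ≈ 117.72°.

∠Z ≈ 117.721°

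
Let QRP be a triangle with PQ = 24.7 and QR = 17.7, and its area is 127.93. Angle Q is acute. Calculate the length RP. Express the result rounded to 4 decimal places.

From area = ½·PQ·QR·sin Q, we get sin Q = 2·area/(PQ·QR) ≈ 0.58524.
Taking the acute solution, ∠Q ≈ 35.82°.
Law of cosines then gives RP ≈ 14.642.

14.6417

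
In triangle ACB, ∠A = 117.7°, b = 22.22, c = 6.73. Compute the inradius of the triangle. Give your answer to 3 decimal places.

r ≈ 2.408

By the law of cosines, a² = c² + b² − 2·c·b·cos A = 678.05, so a ≈ 26.039.
Area = ½·c·b·sin A ≈ 66.201.
Semiperimeter s = (26.039+6.73+22.22)/2 = 27.495.
Inradius = area/s = 66.201/27.495 ≈ 2.4078.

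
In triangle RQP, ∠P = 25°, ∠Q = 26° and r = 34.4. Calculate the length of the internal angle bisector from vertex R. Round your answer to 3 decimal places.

8.201

The third angle is ∠R = 180° − ∠Q − ∠P = 129.00°.
Law of sines: q = r·sin Q/sin R ≈ 19.404.
Law of sines: p = r·sin P/sin R ≈ 18.707.
The bisector from R has length 2·q·p·cos(∠R/2)/(q+p) ≈ 8.2009.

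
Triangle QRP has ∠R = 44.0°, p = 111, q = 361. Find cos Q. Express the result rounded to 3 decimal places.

-0.510

By the law of cosines, r² = p² + q² − 2·p·q·cos R = 84993, so r ≈ 291.54.
Law of cosines again: cos Q = (r² + p² − q²)/(2·r·p) ≈ -0.51000, so ∠Q ≈ 120.66°.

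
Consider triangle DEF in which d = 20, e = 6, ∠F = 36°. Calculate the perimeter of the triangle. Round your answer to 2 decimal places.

By the law of cosines, f² = d² + e² − 2·d·e·cos F = 241.84, so f ≈ 15.551.
Semiperimeter s = (20+6+15.551)/2 = 20.776.
Perimeter = 20 + 6 + 15.551 = 41.551.

perimeter ≈ 41.55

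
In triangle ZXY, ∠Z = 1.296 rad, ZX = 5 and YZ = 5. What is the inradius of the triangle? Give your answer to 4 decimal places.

r ≈ 1.5005

By the law of cosines, XY² = YZ² + ZX² − 2·YZ·ZX·cos Z = 36.432, so XY ≈ 6.0359.
Area = ½·YZ·ZX·sin Z ≈ 12.031.
Semiperimeter s = (6.0359+5+5)/2 = 8.018.
Inradius = area/s = 12.031/8.018 ≈ 1.5005.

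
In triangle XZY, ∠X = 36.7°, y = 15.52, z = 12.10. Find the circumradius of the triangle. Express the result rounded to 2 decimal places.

By the law of cosines, x² = z² + y² − 2·z·y·cos X = 86.146, so x ≈ 9.2815.
Area = ½·z·y·sin X ≈ 56.115.
Circumradius = x/(2 sin X) ≈ 7.7653.

R ≈ 7.77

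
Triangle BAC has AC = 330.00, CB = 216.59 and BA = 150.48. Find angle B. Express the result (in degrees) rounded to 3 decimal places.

∠B ≈ 127.127°

By the law of cosines, cos B = (CB² + BA² − AC²) / (2·CB·BA) ≈ -0.60358, so ∠B ≈ 127.13°.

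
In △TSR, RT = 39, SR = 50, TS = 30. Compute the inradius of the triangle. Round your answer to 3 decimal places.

r ≈ 9.826

Semiperimeter s = (50 + 39 + 30)/2 = 59.5.
Heron's formula: area = √(59.5·9.5·20.5·29.5) ≈ 584.67.
Inradius = area/s = 584.67/59.5 ≈ 9.8263.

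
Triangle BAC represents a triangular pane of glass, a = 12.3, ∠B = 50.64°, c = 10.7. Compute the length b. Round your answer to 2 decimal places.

By the law of cosines, b² = a² + c² − 2·a·c·cos B = 98.848, so b ≈ 9.9422.

9.94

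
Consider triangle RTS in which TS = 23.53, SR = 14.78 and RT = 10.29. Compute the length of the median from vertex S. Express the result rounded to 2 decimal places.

Median from S: ½√(2·TS² + 2·SR² − RT²) ≈ 18.963.

18.96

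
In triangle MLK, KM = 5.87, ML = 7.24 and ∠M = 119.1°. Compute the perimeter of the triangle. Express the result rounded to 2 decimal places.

By the law of cosines, LK² = KM² + ML² − 2·KM·ML·cos M = 128.21, so LK ≈ 11.323.
Semiperimeter s = (11.323+5.87+7.24)/2 = 12.217.
Perimeter = 11.323 + 5.87 + 7.24 = 24.433.

24.43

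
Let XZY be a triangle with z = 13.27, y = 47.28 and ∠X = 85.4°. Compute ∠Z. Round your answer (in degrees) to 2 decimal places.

15.97

By the law of cosines, x² = z² + y² − 2·z·y·cos X = 2310.9, so x ≈ 48.071.
Law of cosines again: cos Z = (y² + x² − z²)/(2·y·x) ≈ 0.96140, so ∠Z ≈ 15.97°.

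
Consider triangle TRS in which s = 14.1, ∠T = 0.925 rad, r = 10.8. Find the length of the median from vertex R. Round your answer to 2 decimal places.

m_R ≈ 11.68

By the law of cosines, t² = r² + s² − 2·r·s·cos T = 132.16, so t ≈ 11.496.
Median from R: ½√(2·s² + 2·t² − r²) ≈ 11.676.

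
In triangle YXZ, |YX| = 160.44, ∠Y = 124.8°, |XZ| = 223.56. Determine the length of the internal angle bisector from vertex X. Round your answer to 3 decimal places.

Law of sines: sin Z = |YX|·sin Y/|XZ| ≈ 0.58931.
Since |XZ| ≥ |YX|, only the acute value applies: ∠Z ≈ 36.11°.
Then ∠X = 180° − ∠Y − ∠Z ≈ 19.09°.
Law of sines gives |ZY| = |XZ|·sin X/sin Y ≈ 89.051.
The bisector from X has length 2·|YX|·|XZ|·cos(∠X/2)/(|YX|+|XZ|) ≈ 184.23.

184.225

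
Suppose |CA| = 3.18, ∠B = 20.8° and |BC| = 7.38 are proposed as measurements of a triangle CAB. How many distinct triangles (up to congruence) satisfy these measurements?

2

|BC|·sin B = 7.38·sin(20.8°) ≈ 2.621.
Since |BC| sin B < |CA| < |BC| (2.621 < 3.18 < 7.38), two triangles exist.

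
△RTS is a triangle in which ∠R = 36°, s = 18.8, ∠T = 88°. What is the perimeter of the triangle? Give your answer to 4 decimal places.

54.7922

The third angle is ∠S = 180° − ∠R − ∠T = 56.00°.
Law of sines: r = s·sin R/sin S ≈ 13.329.
Law of sines: t = s·sin T/sin S ≈ 22.663.
Semiperimeter p = (13.329+22.663+18.8)/2 = 27.396.
Perimeter = 13.329 + 22.663 + 18.8 = 54.792.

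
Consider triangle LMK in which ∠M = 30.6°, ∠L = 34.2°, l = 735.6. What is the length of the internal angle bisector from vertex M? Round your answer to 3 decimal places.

The third angle is ∠K = 180° − ∠L − ∠M = 115.20°.
Law of sines: m = l·sin M/sin L ≈ 666.18.
Law of sines: k = l·sin K/sin L ≈ 1184.1.
The bisector from M has length 2·k·l·cos(∠M/2)/(k+l) ≈ 875.31.

t_M ≈ 875.310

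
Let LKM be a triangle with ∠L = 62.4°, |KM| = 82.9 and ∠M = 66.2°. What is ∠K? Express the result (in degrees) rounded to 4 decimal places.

∠K ≈ 51.4000°

The third angle is ∠K = 180° − ∠M − ∠L = 51.40°.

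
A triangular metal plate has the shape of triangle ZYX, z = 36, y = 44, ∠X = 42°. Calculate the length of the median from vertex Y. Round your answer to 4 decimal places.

By the law of cosines, x² = z² + y² − 2·z·y·cos X = 877.72, so x ≈ 29.626.
Median from Y: ½√(2·x² + 2·z² − y²) ≈ 24.553.

24.5532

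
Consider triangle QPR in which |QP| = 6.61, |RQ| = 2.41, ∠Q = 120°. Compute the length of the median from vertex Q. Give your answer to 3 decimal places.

By the law of cosines, |PR|² = |RQ|² + |QP|² − 2·|RQ|·|QP|·cos Q = 65.43, so |PR| ≈ 8.0889.
Median from Q: ½√(2·|RQ|² + 2·|QP|² − |PR|²) ≈ 2.897.

2.897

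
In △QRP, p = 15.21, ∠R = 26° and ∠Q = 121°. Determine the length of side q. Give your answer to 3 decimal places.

The third angle is ∠P = 180° − ∠Q − ∠R = 33.00°.
Law of sines: q = p·sin Q/sin P ≈ 23.938.

23.938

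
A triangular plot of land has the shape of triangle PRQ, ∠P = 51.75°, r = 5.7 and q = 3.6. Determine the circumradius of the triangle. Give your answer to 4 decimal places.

By the law of cosines, p² = r² + q² − 2·r·q·cos P = 20.042, so p ≈ 4.4769.
Area = ½·r·q·sin P ≈ 8.0574.
Circumradius = p/(2 sin P) ≈ 2.8504.

2.8504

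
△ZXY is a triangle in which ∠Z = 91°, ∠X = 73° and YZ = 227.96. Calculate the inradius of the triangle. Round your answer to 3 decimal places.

The third angle is ∠Y = 180° − ∠Z − ∠X = 16.00°.
Law of sines: XY = YZ·sin Z/sin X ≈ 238.34.
Law of sines: ZX = YZ·sin Y/sin X ≈ 65.705.
Area = ½·YZ·XY·sin Y ≈ 7487.9.
Semiperimeter s = (238.34+227.96+65.705)/2 = 266.
Inradius = area/s = 7487.9/266 ≈ 28.15.

r ≈ 28.150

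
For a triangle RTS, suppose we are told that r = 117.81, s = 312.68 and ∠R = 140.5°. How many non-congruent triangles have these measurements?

s·sin R = 312.68·sin(140.5°) ≈ 198.9.
Since ∠R is not acute, a triangle exists only if r > s; here r ≤ s, so there is no triangle.

0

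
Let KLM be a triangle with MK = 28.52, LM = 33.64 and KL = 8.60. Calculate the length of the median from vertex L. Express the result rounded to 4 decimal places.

Median from L: ½√(2·KL² + 2·LM² − MK²) ≈ 19.986.

m_L ≈ 19.9864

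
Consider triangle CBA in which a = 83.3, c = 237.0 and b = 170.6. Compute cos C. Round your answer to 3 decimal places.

cos C ≈ -0.708

By the law of cosines, cos C = (b² + a² − c²) / (2·b·a) ≈ -0.70811, so ∠C ≈ 135.08°.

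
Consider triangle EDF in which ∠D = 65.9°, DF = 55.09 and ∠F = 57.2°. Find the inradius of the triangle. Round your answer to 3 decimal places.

The third angle is ∠E = 180° − ∠D − ∠F = 56.90°.
Law of sines: FE = DF·sin D/sin E ≈ 60.03.
Law of sines: ED = DF·sin F/sin E ≈ 55.277.
Area = ½·DF·FE·sin F ≈ 1389.9.
Semiperimeter s = (55.09+60.03+55.277)/2 = 85.199.
Inradius = area/s = 1389.9/85.199 ≈ 16.314.

r ≈ 16.314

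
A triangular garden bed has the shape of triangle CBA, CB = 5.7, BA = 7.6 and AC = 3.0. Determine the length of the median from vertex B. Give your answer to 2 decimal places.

m_B ≈ 6.55

Median from B: ½√(2·CB² + 2·BA² − AC²) ≈ 6.5479.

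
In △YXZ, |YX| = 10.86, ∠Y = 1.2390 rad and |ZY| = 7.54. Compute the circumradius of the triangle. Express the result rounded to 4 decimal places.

R ≈ 5.8280

By the law of cosines, |XZ|² = |ZY|² + |YX|² − 2·|ZY|·|YX|·cos Y = 121.44, so |XZ| ≈ 11.02.
Area = ½·|ZY|·|YX|·sin Y ≈ 38.709.
Circumradius = |XZ|/(2 sin Y) ≈ 5.828.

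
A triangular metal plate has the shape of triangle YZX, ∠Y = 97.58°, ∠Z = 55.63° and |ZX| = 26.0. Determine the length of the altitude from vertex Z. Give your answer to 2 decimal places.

The third angle is ∠X = 180° − ∠Y − ∠Z = 26.79°.
Law of sines: |XY| = |ZX|·sin Z/sin Y ≈ 21.65.
Law of sines: |YZ| = |ZX|·sin X/sin Y ≈ 11.822.
Area = ½·|ZX|·|XY|·sin X ≈ 126.85.
The altitude from Z has length 2·area/|XY| ≈ 11.719.

h_Z ≈ 11.72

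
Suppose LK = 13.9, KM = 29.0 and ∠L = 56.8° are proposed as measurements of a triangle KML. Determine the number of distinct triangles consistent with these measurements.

1

LK·sin L = 13.9·sin(56.8°) ≈ 11.63.
Since KM ≥ LK, exactly one triangle exists.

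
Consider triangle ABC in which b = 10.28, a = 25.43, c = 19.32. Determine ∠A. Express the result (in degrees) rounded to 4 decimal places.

114.9796

By the law of cosines, cos A = (b² + c² − a²) / (2·b·c) ≈ -0.42230, so ∠A ≈ 114.98°.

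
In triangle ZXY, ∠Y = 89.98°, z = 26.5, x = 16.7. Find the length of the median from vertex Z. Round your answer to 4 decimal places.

By the law of cosines, y² = z² + x² − 2·z·x·cos Y = 980.83, so y ≈ 31.318.
Median from Z: ½√(2·x² + 2·y² − z²) ≈ 21.314.

21.3143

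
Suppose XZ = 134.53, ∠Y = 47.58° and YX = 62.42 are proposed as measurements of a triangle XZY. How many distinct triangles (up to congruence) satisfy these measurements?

YX·sin Y = 62.42·sin(47.58°) ≈ 46.08.
Since XZ ≥ YX, exactly one triangle exists.

1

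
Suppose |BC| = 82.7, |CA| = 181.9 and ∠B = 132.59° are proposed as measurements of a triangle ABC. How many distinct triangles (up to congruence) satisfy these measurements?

|BC|·sin B = 82.7·sin(132.59°) ≈ 60.88.
Since ∠B is not acute, a triangle exists only if |CA| > |BC|; here |CA| > |BC|, so there is exactly one triangle.

1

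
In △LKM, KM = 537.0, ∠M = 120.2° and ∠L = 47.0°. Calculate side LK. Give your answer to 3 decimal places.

634.598

The third angle is ∠K = 180° − ∠M − ∠L = 12.80°.
Law of sines: LK = KM·sin M/sin L ≈ 634.6.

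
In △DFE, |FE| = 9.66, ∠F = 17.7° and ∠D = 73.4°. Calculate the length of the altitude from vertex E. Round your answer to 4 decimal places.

h_E ≈ 2.9370

The third angle is ∠E = 180° − ∠D − ∠F = 88.90°.
Law of sines: |ED| = |FE|·sin F/sin D ≈ 3.0647.
Law of sines: |DF| = |FE|·sin E/sin D ≈ 10.078.
Area = ½·|FE|·|ED|·sin E ≈ 14.8.
The altitude from E has length 2·area/|DF| ≈ 2.937.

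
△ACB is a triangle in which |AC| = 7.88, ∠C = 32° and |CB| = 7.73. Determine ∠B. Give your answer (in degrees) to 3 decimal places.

∠B ≈ 75.919°

By the law of cosines, |BA|² = |AC|² + |CB|² − 2·|AC|·|CB|·cos C = 18.534, so |BA| ≈ 4.3051.
Law of cosines again: cos B = (|CB|² + |BA|² − |AC|²)/(2·|CB|·|BA|) ≈ 0.24329, so ∠B ≈ 75.92°.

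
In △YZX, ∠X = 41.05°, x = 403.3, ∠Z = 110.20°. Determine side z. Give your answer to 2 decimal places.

The third angle is ∠Y = 180° − ∠Z − ∠X = 28.75°.
Law of sines: z = x·sin Z/sin X ≈ 576.34.

576.34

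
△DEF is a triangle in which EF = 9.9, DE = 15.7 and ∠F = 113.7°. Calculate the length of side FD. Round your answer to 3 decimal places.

8.839

Law of sines: sin D = EF·sin F/DE ≈ 0.57739.
Since DE ≥ EF, only the acute value applies: ∠D ≈ 35.27°.
Then ∠E = 180° − ∠F − ∠D ≈ 31.03°.
Law of sines gives FD = DE·sin E/sin F ≈ 8.8392.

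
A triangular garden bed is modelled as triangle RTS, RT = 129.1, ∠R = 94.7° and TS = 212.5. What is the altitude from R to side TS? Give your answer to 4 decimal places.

Law of sines: sin S = RT·sin R/TS ≈ 0.60549.
Since TS ≥ RT, only the acute value applies: ∠S ≈ 37.26°.
Then ∠T = 180° − ∠R − ∠S ≈ 48.04°.
Law of sines gives SR = TS·sin T/sin R ≈ 158.54.
Area = ½·TS·RT·sin T ≈ 10199.
The altitude from R has length 2·area/TS ≈ 95.994.

h_R ≈ 95.9945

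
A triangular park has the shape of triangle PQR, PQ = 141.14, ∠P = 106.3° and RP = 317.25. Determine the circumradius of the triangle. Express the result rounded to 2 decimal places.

By the law of cosines, QR² = RP² + PQ² − 2·RP·PQ·cos P = 1.457e+05, so QR ≈ 381.71.
Area = ½·RP·PQ·sin P ≈ 21488.
Circumradius = QR/(2 sin P) ≈ 198.85.

198.85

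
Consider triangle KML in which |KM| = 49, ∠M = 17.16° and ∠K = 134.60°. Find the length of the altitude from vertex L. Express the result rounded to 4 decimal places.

The third angle is ∠L = 180° − ∠K − ∠M = 28.24°.
Law of sines: |ML| = |KM|·sin K/sin L ≈ 73.736.
Law of sines: |LK| = |KM|·sin M/sin L ≈ 30.554.
Area = ½·|KM|·|ML|·sin M ≈ 533.
The altitude from L has length 2·area/|KM| ≈ 21.755.

21.7551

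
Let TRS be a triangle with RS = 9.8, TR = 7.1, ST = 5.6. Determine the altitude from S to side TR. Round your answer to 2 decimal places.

Semiperimeter s = (9.8 + 5.6 + 7.1)/2 = 11.25.
Heron's formula: area = √(11.25·1.45·5.65·4.15) ≈ 19.557.
The altitude from S has length 2·area/TR ≈ 5.5091.

h_S ≈ 5.51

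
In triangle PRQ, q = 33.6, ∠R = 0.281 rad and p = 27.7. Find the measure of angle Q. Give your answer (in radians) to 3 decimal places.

By the law of cosines, r² = q² + p² − 2·q·p·cos R = 107.82, so r ≈ 10.384.
Law of cosines again: cos Q = (p² + r² − q²)/(2·p·r) ≈ -0.44129, so ∠Q ≈ 2.028 rad.

∠Q ≈ 2.028 rad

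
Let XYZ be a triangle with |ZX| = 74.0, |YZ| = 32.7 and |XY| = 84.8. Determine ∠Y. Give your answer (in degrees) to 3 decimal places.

By the law of cosines, cos Y = (|XY|² + |YZ|² − |ZX|²) / (2·|XY|·|YZ|) ≈ 0.50205, so ∠Y ≈ 59.86°.

∠Y ≈ 59.864°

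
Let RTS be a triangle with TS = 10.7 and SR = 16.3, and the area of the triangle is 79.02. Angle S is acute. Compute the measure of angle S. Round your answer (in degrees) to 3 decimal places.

From area = ½·TS·SR·sin S, we get sin S = 2·area/(TS·SR) ≈ 0.90614.
Taking the acute solution, ∠S ≈ 64.98°.

∠S ≈ 64.977°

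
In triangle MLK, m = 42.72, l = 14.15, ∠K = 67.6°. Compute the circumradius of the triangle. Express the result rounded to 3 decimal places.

By the law of cosines, k² = m² + l² − 2·m·l·cos K = 1564.5, so k ≈ 39.554.
Area = ½·m·l·sin K ≈ 279.44.
Circumradius = k/(2 sin K) ≈ 21.391.

21.391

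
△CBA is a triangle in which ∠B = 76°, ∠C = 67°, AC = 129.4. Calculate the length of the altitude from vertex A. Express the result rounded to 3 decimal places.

The third angle is ∠A = 180° − ∠C − ∠B = 37.00°.
Law of sines: BA = AC·sin C/sin B ≈ 122.76.
Law of sines: CB = AC·sin A/sin B ≈ 80.259.
Area = ½·AC·BA·sin A ≈ 4780.
The altitude from A has length 2·area/CB ≈ 119.11.

h_A ≈ 119.113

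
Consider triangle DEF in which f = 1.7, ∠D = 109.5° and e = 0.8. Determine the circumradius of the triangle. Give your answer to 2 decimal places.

R ≈ 1.12

By the law of cosines, d² = e² + f² − 2·e·f·cos D = 4.438, so d ≈ 2.1066.
Area = ½·e·f·sin D ≈ 0.641.
Circumradius = d/(2 sin D) ≈ 1.1174.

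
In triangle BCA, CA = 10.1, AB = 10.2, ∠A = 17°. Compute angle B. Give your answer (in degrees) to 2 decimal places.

By the law of cosines, BC² = CA² + AB² − 2·CA·AB·cos A = 9.013, so BC ≈ 3.0022.
Law of cosines again: cos B = (AB² + BC² − CA²)/(2·AB·BC) ≈ 0.18031, so ∠B ≈ 79.61°.

∠B ≈ 79.61°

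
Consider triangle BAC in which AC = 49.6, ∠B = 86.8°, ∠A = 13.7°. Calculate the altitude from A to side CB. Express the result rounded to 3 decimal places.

48.769

The third angle is ∠C = 180° − ∠B − ∠A = 79.50°.
Law of sines: CB = AC·sin A/sin B ≈ 11.766.
Law of sines: BA = AC·sin C/sin B ≈ 48.846.
Area = ½·AC·CB·sin C ≈ 286.9.
The altitude from A has length 2·area/CB ≈ 48.769.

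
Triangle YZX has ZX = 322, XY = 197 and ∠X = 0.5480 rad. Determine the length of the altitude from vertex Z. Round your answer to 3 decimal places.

h_Z ≈ 167.756

By the law of cosines, YZ² = ZX² + XY² − 2·ZX·XY·cos X = 34203, so YZ ≈ 184.94.
Area = ½·ZX·XY·sin X ≈ 16524.
The altitude from Z has length 2·area/XY ≈ 167.76.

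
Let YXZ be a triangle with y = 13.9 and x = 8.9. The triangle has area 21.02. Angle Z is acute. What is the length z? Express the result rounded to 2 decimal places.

From area = ½·y·x·sin Z, we get sin Z = 2·area/(y·x) ≈ 0.33983.
Taking the acute solution, ∠Z ≈ 0.347 rad.
Law of cosines then gives z ≈ 6.3027.

6.30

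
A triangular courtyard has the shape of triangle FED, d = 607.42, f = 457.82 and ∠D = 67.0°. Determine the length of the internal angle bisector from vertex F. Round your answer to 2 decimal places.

t_F ≈ 567.43

Law of sines: sin F = f·sin D/d ≈ 0.69380.
Since d ≥ f, only the acute value applies: ∠F ≈ 43.93°.
Then ∠E = 180° − ∠D − ∠F ≈ 69.07°.
Law of sines gives e = d·sin E/sin D ≈ 616.33.
The bisector from F has length 2·e·d·cos(∠F/2)/(e+d) ≈ 567.43.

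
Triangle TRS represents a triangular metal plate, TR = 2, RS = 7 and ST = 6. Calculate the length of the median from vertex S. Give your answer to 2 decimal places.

m_S ≈ 6.44

Median from S: ½√(2·RS² + 2·ST² − TR²) ≈ 6.442.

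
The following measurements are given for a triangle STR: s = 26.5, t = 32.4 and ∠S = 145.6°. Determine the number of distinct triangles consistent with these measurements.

0

t·sin S = 32.4·sin(145.6°) ≈ 18.3.
Since ∠S is not acute, a triangle exists only if s > t; here s ≤ t, so there is no triangle.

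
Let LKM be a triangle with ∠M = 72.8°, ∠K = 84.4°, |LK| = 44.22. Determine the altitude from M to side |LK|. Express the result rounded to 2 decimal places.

The third angle is ∠L = 180° − ∠K − ∠M = 22.80°.
Law of sines: |KM| = |LK|·sin L/sin M ≈ 17.938.
Law of sines: |ML| = |LK|·sin K/sin M ≈ 46.069.
Area = ½·|LK|·|KM|·sin K ≈ 394.72.
The altitude from M has length 2·area/|LK| ≈ 17.853.

17.85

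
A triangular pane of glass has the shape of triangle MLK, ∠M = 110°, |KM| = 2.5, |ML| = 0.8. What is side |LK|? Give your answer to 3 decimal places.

By the law of cosines, |LK|² = |KM|² + |ML|² − 2·|KM|·|ML|·cos M = 8.2581, so |LK| ≈ 2.8737.

2.874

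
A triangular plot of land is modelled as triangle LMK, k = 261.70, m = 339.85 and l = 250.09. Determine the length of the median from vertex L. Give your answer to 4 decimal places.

Median from L: ½√(2·m² + 2·k² − l²) ≈ 276.33.

m_L ≈ 276.3263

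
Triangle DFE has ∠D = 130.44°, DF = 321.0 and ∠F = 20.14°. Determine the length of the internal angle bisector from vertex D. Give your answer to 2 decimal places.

110.89

The third angle is ∠E = 180° − ∠D − ∠F = 29.42°.
Law of sines: FE = DF·sin D/sin E ≈ 497.36.
Law of sines: ED = DF·sin F/sin E ≈ 225.01.
The bisector from D has length 2·ED·DF·cos(∠D/2)/(ED+DF) ≈ 110.89.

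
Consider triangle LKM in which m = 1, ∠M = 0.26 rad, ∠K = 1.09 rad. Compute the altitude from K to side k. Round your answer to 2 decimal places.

0.98

The third angle is ∠L = π − ∠K − ∠M = 1.792 rad.
Law of sines: l = m·sin L/sin M ≈ 3.7954.
Law of sines: k = m·sin K/sin M ≈ 3.4488.
Area = ½·m·l·sin K ≈ 1.6826.
The altitude from K has length 2·area/k ≈ 0.97572.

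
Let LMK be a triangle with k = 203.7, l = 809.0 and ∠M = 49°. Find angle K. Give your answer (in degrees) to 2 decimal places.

By the law of cosines, m² = k² + l² − 2·k·l·cos M = 4.7975e+05, so m ≈ 692.64.
Law of cosines again: cos K = (l² + m² − k²)/(2·l·m) ≈ 0.97506, so ∠K ≈ 12.82°.

∠K ≈ 12.82°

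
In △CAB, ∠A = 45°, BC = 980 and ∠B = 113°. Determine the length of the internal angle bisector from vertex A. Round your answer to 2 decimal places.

681.84

The third angle is ∠C = 180° − ∠A − ∠B = 22.00°.
Law of sines: AB = BC·sin C/sin A ≈ 519.18.
Law of sines: CA = BC·sin B/sin A ≈ 1275.8.
The bisector from A has length 2·CA·AB·cos(∠A/2)/(CA+AB) ≈ 681.84.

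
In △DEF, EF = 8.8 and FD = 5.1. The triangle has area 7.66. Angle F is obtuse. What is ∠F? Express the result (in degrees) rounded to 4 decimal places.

∠F ≈ 160.0406°

From area = ½·EF·FD·sin F, we get sin F = 2·area/(EF·FD) ≈ 0.34135.
Taking the obtuse solution, ∠F ≈ 160.04°.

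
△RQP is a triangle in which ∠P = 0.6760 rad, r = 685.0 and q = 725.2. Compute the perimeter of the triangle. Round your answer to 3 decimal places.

perimeter ≈ 1879.359

By the law of cosines, p² = r² + q² − 2·r·q·cos P = 2.2011e+05, so p ≈ 469.16.
Semiperimeter s = (685+725.2+469.16)/2 = 939.68.
Perimeter = 685 + 725.2 + 469.16 = 1879.4.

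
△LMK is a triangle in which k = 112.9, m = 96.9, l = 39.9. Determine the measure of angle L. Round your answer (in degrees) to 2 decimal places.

By the law of cosines, cos L = (m² + k² − l²) / (2·m·k) ≈ 0.93894, so ∠L ≈ 20.13°.

20.13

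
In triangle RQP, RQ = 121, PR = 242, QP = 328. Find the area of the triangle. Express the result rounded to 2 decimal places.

Semiperimeter s = (328 + 242 + 121)/2 = 345.5.
Heron's formula: area = √(345.5·17.5·103.5·224.5) ≈ 11853.

area ≈ 11852.81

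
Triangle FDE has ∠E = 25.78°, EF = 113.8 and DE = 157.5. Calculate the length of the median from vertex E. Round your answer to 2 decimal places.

By the law of cosines, FD² = DE² + EF² − 2·DE·EF·cos E = 5477.5, so FD ≈ 74.01.
Median from E: ½√(2·DE² + 2·EF² − FD²) ≈ 132.32.

132.32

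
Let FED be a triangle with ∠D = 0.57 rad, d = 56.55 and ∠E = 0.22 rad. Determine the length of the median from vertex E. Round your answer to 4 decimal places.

m_E ≈ 65.1068

The third angle is ∠F = π − ∠E − ∠D = 2.352 rad.
Law of sines: f = d·sin F/sin D ≈ 74.44.
Law of sines: e = d·sin E/sin D ≈ 22.869.
Median from E: ½√(2·d² + 2·f² − e²) ≈ 65.107.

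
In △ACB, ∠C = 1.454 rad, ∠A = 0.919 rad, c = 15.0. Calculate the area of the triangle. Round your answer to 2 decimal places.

The third angle is ∠B = π − ∠A − ∠C = 0.769 rad.
Law of sines: a = c·sin A/sin C ≈ 12.007.
Law of sines: b = c·sin B/sin C ≈ 10.498.
Area = ½·c·a·sin B ≈ 62.596.

62.60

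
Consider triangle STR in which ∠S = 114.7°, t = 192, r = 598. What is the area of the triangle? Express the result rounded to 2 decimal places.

area ≈ 52155.64

Area = ½·t·r·sin S ≈ 52156.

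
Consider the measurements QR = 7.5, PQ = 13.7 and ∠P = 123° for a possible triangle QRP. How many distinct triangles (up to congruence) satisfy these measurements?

0

PQ·sin P = 13.7·sin(123°) ≈ 11.49.
Since ∠P is not acute, a triangle exists only if QR > PQ; here QR ≤ PQ, so there is no triangle.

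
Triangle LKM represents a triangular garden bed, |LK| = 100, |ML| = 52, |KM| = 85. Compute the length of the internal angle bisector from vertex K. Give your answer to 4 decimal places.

By the law of cosines, cos K = (|LK|² + |KM|² − |ML|²) / (2·|LK|·|KM|) ≈ 0.85418, so ∠K ≈ 0.547 rad.
The bisector from K has length 2·|LK|·|KM|·cos(∠K/2)/(|LK|+|KM|) ≈ 88.478.

88.4785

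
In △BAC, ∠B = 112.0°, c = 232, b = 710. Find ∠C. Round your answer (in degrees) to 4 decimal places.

∠C ≈ 17.6359°

Law of sines: sin C = c·sin B/b ≈ 0.30297.
Since b ≥ c, only the acute value applies: ∠C ≈ 17.64°.
Then ∠A = 180° − ∠B − ∠C ≈ 50.36°.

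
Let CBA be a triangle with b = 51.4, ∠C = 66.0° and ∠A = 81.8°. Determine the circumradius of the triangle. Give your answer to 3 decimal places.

48.229

The third angle is ∠B = 180° − ∠A − ∠C = 32.20°.
Law of sines: c = b·sin C/sin B ≈ 88.118.
Law of sines: a = b·sin A/sin B ≈ 95.472.
Circumradius = b/(2 sin B) ≈ 48.229.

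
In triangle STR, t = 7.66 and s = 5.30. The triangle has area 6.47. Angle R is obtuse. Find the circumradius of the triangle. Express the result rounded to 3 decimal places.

20.072

From area = ½·s·t·sin R, we get sin R = 2·area/(s·t) ≈ 0.31873.
Taking the obtuse solution, ∠R ≈ 161.41°.
Law of cosines then gives r ≈ 12.796.
Circumradius = r/(2 sin R) ≈ 20.072.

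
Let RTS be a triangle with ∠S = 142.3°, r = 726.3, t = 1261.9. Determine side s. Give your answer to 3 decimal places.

1889.509

By the law of cosines, s² = r² + t² − 2·r·t·cos S = 3.5702e+06, so s ≈ 1889.5.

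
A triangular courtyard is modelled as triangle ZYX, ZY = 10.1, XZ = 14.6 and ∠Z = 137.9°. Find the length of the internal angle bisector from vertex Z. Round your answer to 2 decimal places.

By the law of cosines, YX² = XZ² + ZY² − 2·XZ·ZY·cos Z = 533.99, so YX ≈ 23.108.
The bisector from Z has length 2·XZ·ZY·cos(∠Z/2)/(XZ+ZY) ≈ 4.2887.

t_Z ≈ 4.29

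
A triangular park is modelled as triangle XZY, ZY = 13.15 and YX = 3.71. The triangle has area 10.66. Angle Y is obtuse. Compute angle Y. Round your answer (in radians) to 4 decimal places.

2.6893

From area = ½·ZY·YX·sin Y, we get sin Y = 2·area/(ZY·YX) ≈ 0.43701.
Taking the obtuse solution, ∠Y ≈ 2.6893 rad.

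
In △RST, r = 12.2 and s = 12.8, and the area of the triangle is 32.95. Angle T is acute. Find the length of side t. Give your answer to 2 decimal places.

5.43

From area = ½·r·s·sin T, we get sin T = 2·area/(r·s) ≈ 0.42200.
Taking the acute solution, ∠T ≈ 24.96°.
Law of cosines then gives t ≈ 5.4344.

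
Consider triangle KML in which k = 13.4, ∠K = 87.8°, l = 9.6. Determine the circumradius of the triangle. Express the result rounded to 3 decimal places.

6.705

Law of sines: sin L = l·sin K/k ≈ 0.71589.
Since k ≥ l, only the acute value applies: ∠L ≈ 45.72°.
Then ∠M = 180° − ∠K − ∠L ≈ 46.48°.
Law of sines gives m = k·sin M/sin K ≈ 9.7246.
Circumradius = k/(2 sin K) ≈ 6.7049.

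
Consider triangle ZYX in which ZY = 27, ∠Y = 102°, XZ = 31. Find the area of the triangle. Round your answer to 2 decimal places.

140.23

Law of sines: sin X = ZY·sin Y/XZ ≈ 0.85194.
Since XZ ≥ ZY, only the acute value applies: ∠X ≈ 58.42°.
Then ∠Z = 180° − ∠Y − ∠X ≈ 19.58°.
Law of sines gives YX = XZ·sin Z/sin Y ≈ 10.619.
Area = ½·XZ·ZY·sin Z ≈ 140.23.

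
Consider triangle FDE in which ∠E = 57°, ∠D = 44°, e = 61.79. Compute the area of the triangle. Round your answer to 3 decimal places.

The third angle is ∠F = 180° − ∠D − ∠E = 79.00°.
Law of sines: f = e·sin F/sin E ≈ 72.322.
Law of sines: d = e·sin D/sin E ≈ 51.18.
Area = ½·e·f·sin D ≈ 1552.1.

1552.147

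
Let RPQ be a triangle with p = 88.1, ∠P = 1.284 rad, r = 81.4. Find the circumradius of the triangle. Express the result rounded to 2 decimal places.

45.93

Law of sines: sin R = r·sin P/p ≈ 0.88621.
Since p ≥ r, only the acute value applies: ∠R ≈ 1.089 rad.
Then ∠Q = π − ∠P − ∠R ≈ 0.768 rad.
Law of sines gives q = p·sin Q/sin P ≈ 63.842.
Circumradius = p/(2 sin P) ≈ 45.926.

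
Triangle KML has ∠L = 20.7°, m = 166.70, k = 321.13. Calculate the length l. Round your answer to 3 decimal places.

175.386

By the law of cosines, l² = k² + m² − 2·k·m·cos L = 30760, so l ≈ 175.39.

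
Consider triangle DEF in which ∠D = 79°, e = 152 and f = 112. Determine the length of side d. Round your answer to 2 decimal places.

By the law of cosines, d² = e² + f² − 2·e·f·cos D = 29151, so d ≈ 170.74.

170.74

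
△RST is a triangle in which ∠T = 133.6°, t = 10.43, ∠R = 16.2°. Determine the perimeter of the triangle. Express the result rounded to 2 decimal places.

The third angle is ∠S = 180° − ∠T − ∠R = 30.20°.
Law of sines: r = t·sin R/sin T ≈ 4.0182.
Law of sines: s = t·sin S/sin T ≈ 7.2448.
Semiperimeter p = (4.0182+7.2448+10.43)/2 = 10.847.
Perimeter = 4.0182 + 7.2448 + 10.43 = 21.693.

21.69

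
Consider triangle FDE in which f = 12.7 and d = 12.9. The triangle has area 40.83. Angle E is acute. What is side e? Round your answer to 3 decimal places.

6.606

From area = ½·f·d·sin E, we get sin E = 2·area/(f·d) ≈ 0.49844.
Taking the acute solution, ∠E ≈ 0.522 rad.
Law of cosines then gives e ≈ 6.6064.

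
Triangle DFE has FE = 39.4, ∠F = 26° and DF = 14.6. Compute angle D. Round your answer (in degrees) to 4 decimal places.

By the law of cosines, ED² = DF² + FE² − 2·DF·FE·cos F = 731.48, so ED ≈ 27.046.
Law of cosines again: cos D = (ED² + DF² − FE²)/(2·ED·DF) ≈ -0.76953, so ∠D ≈ 140.31°.

∠D ≈ 140.3115°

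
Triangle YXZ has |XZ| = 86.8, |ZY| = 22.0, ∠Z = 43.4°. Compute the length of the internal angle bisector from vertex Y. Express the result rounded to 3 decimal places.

t_Y ≈ 15.700

By the law of cosines, |YX|² = |XZ|² + |ZY|² − 2·|XZ|·|ZY|·cos Z = 5243.3, so |YX| ≈ 72.411.
Law of cosines again: cos Y = (|ZY|² + |YX|² − |XZ|²)/(2·|ZY|·|YX|) ≈ -0.56714, so ∠Y ≈ 124.55°.
The bisector from Y has length 2·|ZY|·|YX|·cos(∠Y/2)/(|ZY|+|YX|) ≈ 15.7.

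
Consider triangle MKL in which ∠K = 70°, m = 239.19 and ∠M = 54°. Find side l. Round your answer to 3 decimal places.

The third angle is ∠L = 180° − ∠M − ∠K = 56.00°.
Law of sines: l = m·sin L/sin M ≈ 245.11.

245.109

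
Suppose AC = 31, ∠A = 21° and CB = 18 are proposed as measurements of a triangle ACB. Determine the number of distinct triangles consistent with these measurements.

2

AC·sin A = 31·sin(21°) ≈ 11.11.
Since AC sin A < CB < AC (11.11 < 18 < 31), two triangles exist.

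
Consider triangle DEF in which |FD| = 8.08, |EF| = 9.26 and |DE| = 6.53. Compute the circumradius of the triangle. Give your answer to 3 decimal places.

4.736

By the law of cosines, cos D = (|FD|² + |DE|² − |EF|²) / (2·|FD|·|DE|) ≈ 0.21018, so ∠D ≈ 77.87°.
Circumradius = |EF|/(2 sin D) ≈ 4.7358.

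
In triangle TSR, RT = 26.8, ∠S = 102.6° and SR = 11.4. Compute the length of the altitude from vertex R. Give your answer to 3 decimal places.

11.125

Law of sines: sin T = SR·sin S/RT ≈ 0.41513.
Since RT ≥ SR, only the acute value applies: ∠T ≈ 24.53°.
Then ∠R = 180° − ∠S − ∠T ≈ 52.87°.
Law of sines gives TS = RT·sin R/sin S ≈ 21.895.
Area = ½·RT·SR·sin R ≈ 121.79.
The altitude from R has length 2·area/TS ≈ 11.125.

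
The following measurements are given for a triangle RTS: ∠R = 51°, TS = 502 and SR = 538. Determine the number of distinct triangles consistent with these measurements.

SR·sin R = 538·sin(51°) ≈ 418.1.
Since SR sin R < TS < SR (418.1 < 502 < 538), two triangles exist.

2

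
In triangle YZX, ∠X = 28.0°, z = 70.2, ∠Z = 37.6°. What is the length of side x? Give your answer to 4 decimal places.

54.0149

The third angle is ∠Y = 180° − ∠Z − ∠X = 114.40°.
Law of sines: x = z·sin X/sin Z ≈ 54.015.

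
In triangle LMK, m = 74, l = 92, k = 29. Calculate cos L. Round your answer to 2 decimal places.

By the law of cosines, cos L = (m² + k² − l²) / (2·m·k) ≈ -0.50023, so ∠L ≈ 2.0947 rad.

cos L ≈ -0.50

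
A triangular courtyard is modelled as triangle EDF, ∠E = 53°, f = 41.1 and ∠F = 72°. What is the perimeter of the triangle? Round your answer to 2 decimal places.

111.01

The third angle is ∠D = 180° − ∠F − ∠E = 55.00°.
Law of sines: e = f·sin E/sin F ≈ 34.513.
Law of sines: d = f·sin D/sin F ≈ 35.4.
Semiperimeter s = (34.513+35.4+41.1)/2 = 55.506.
Perimeter = 34.513 + 35.4 + 41.1 = 111.01.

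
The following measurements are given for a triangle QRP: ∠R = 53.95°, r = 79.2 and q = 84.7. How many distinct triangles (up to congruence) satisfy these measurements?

q·sin R = 84.7·sin(53.95°) ≈ 68.48.
Since q sin R < r < q (68.48 < 79.2 < 84.7), two triangles exist.

2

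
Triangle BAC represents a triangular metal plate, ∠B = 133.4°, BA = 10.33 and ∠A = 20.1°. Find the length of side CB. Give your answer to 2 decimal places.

7.96

The third angle is ∠C = 180° − ∠B − ∠A = 26.50°.
Law of sines: CB = BA·sin A/sin C ≈ 7.9561.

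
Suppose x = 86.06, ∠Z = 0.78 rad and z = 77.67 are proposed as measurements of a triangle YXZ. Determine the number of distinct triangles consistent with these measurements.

x·sin Z = 86.06·sin(0.78 rad) ≈ 60.52.
Since x sin Z < z < x (60.52 < 77.67 < 86.06), two triangles exist.

2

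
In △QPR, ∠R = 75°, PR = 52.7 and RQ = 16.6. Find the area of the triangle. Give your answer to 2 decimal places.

Area = ½·PR·RQ·sin R ≈ 422.51.

area ≈ 422.51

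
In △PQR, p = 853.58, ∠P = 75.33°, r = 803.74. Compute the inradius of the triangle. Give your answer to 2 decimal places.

Law of sines: sin R = r·sin P/p ≈ 0.91091.
Since p ≥ r, only the acute value applies: ∠R ≈ 65.63°.
Then ∠Q = 180° − ∠P − ∠R ≈ 39.04°.
Law of sines gives q = p·sin Q/sin P ≈ 555.73.
Area = ½·p·r·sin Q ≈ 2.1605e+05.
Semiperimeter s = (853.58+555.73+803.74)/2 = 1106.5.
Inradius = area/s = 2.1605e+05/1106.5 ≈ 195.25.

195.25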